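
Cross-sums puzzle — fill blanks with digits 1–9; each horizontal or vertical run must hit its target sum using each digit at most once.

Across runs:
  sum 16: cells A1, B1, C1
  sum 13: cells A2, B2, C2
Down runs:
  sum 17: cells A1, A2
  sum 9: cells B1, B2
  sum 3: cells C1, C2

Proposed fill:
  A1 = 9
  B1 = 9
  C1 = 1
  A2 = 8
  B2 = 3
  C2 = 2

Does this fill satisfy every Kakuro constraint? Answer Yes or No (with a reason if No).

No — the across run A1–C1 sums to 19, not 16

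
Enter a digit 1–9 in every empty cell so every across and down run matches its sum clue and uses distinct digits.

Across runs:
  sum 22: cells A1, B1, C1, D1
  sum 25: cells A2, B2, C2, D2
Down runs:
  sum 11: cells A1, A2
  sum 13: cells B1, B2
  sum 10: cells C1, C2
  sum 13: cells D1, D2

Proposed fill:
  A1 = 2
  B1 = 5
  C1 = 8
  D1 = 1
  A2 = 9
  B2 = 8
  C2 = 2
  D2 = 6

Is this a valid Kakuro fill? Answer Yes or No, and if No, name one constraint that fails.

No — the down run D1–D2 sums to 7, not 13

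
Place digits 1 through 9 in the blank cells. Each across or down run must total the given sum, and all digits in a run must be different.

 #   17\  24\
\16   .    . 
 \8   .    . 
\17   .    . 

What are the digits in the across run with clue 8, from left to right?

1 7

16 in 2 cells must be {7,9}; 17 in 2 cells must be {8,9}; 24 in 3 cells must be {7,8,9}.
The 8 across and the 24 down share only 7, so R2C2 = 7.
Given what's placed, R1C2 must be 9 to fit the 16 across and 24 down.
R2C1 = 8 − 7 = 1 completes the 8 across.
R3C1 = 9: the only remaining digit allowed by both the 17 across and the 17 down.
R3C2 = 17 − 9 = 8 completes the 17 across.
R1C1 = 16 − 9 = 7 completes the 16 across.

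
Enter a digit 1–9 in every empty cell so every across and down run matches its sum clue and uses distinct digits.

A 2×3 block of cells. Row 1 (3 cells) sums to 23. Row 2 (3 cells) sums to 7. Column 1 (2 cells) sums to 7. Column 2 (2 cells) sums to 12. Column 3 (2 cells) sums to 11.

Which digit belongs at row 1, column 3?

23 in 3 cells must be {6,8,9}; 7 in 3 cells must be {1,2,4}.
The 23 across and the 7 down share only 6, so (1,1) = 6.
(2,1) = 7 − 6 = 1 completes the 7 down.
Given what's placed, (2,2) must be 4 to fit the 7 across and 12 down.
(2,3) = 7 − 5 = 2 completes the 7 across.
(1,2) = 12 − 4 = 8 completes the 12 down.
(1,3) = 23 − 14 = 9 completes the 23 across.

9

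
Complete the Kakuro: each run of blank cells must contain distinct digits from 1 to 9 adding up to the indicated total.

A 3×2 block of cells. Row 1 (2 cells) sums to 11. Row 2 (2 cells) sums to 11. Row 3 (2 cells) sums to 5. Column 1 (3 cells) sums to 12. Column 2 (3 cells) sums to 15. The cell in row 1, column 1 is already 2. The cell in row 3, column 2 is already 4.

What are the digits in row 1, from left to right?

2 9

(1,2) = 11 − 2 = 9 completes the 11 across.
(2,2) = 15 − 13 = 2 completes the 15 down.
(3,1) = 5 − 4 = 1 completes the 5 across.
(2,1) = 11 − 2 = 9 completes the 11 across.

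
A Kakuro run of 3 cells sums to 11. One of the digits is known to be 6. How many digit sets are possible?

3 distinct digits from 1–9 sum between 6 and 24.
Keeping only sets containing 6.
Enumerating: {1,4,6}, {2,3,6}.

2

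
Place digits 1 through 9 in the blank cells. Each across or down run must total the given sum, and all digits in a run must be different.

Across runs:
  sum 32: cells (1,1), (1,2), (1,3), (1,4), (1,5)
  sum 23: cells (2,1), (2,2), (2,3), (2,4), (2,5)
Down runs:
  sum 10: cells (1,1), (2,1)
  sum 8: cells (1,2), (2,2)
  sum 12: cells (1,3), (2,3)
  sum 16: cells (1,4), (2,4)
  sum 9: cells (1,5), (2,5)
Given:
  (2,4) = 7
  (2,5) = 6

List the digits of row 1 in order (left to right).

8 5 7 9 3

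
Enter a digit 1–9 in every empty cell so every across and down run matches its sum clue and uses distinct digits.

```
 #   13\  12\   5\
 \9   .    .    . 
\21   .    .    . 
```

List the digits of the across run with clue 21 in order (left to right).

The 21 across and the 5 down share only 4, so R2C3 = 4.
R1C3 = 5 − 4 = 1 completes the 5 down.
Nothing is forced directly, so branch on R1C1, whose candidates are 5 or 6. If R1C1 = 6: then R1C2 would have to be in {2} for the 9 across but in {3,4,5,7,8,9} for the 12 down — contradiction. So R1C1 = 5.
R1C2 = 9 − 6 = 3 completes the 9 across.
R2C1 = 13 − 5 = 8 completes the 13 down.
R2C2 = 21 − 12 = 9 completes the 21 across.

8, 9, 4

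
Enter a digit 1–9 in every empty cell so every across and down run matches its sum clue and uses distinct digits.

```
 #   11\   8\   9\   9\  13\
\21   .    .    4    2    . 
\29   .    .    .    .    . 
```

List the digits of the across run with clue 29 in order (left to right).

R2C3 = 9 − 4 = 5 completes the 9 down.
R2C4 = 9 − 2 = 7 completes the 9 down.
Nothing is forced directly, so branch on R2C2, whose candidates are 2 or 3 or 6. If R2C2 = 2: that forces R1C2 = 6, R1C5 = 8, after which R2C5 would have to be in {6,9} for the 29 across but in {5} for the 13 down — contradiction. If R2C2 = 6: then R1C2 would have to be in {1,3,5,6,7,8,9} for the 21 across but in {2} for the 8 down — contradiction. So R2C2 = 3.
R1C2 = 8 − 3 = 5 completes the 8 down.
Nothing is forced directly, so branch on R1C5, whose candidates are 7 or 9. If R1C5 = 9: then R1C1 would have to be in {1} for the 21 across but in {2,3,4,5,6,7,8,9} for the 11 down — contradiction. So R1C5 = 7.
R1C1 = 21 − 18 = 3 completes the 21 across.
R2C1 = 11 − 3 = 8 completes the 11 down.
R2C5 = 29 − 23 = 6 completes the 29 across.

8 3 5 7 6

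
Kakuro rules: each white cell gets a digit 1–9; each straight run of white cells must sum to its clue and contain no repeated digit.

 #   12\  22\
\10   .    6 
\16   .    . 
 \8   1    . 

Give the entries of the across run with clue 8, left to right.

16 in 2 cells must be {7,9}.
R1C1 = 10 − 6 = 4 completes the 10 across.
R2C1 = 12 − 5 = 7 completes the 12 down.
R2C2 = 16 − 7 = 9 completes the 16 across.
R3C2 = 8 − 1 = 7 completes the 8 across.

1 7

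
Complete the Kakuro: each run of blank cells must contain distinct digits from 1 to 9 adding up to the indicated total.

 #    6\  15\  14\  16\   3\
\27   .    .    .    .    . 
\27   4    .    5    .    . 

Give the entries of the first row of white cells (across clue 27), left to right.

16 in 2 cells must be {7,9}; 3 in 2 cells must be {1,2}.
R1C1 = 6 − 4 = 2 completes the 6 down.
R1C3 = 14 − 5 = 9 completes the 14 down.
Given what's placed, R1C4 must be 7 to fit the 27 across and 16 down.
Given what's placed, R1C5 must be 1 to fit the 27 across and 3 down.
R2C4 = 16 − 7 = 9 completes the 16 down.
R2C5 = 3 − 1 = 2 completes the 3 down.
R1C2 = 27 − 19 = 8 completes the 27 across.

2 8 9 7 1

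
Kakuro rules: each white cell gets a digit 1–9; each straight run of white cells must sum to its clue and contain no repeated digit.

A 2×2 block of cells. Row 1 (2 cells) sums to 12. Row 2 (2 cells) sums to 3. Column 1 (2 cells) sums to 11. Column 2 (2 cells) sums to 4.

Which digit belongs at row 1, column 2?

3 in 2 cells must be {1,2}; 4 in 2 cells must be {1,3}.
The 12 across and the 4 down share only 3, so (1,2) = 3.
The 3 across and the 11 down share only 2, so (2,1) = 2.
(2,2) = 3 − 2 = 1 completes the 3 across.
(1,1) = 12 − 3 = 9 completes the 12 across.

3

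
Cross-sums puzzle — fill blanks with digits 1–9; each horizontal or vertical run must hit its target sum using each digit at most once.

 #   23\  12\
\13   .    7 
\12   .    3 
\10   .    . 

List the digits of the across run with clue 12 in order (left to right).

9 3

23 in 3 cells must be {6,8,9}.
R1C1 = 13 − 7 = 6 completes the 13 across.
R2C1 = 12 − 3 = 9 completes the 12 across.
R3C1 = 23 − 15 = 8 completes the 23 down.
R3C2 = 10 − 8 = 2 completes the 10 across.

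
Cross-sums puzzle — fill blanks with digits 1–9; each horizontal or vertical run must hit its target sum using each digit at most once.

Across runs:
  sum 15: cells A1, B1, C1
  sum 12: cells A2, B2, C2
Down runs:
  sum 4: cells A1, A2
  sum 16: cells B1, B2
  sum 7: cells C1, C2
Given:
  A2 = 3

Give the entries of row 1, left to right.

1, 9, 5

4 in 2 cells must be {1,3}; 16 in 2 cells must be {7,9}.
A1 = 4 − 3 = 1 completes the 4 down.
Given what's placed, B1 must be 9 to fit the 15 across and 16 down.
C1 = 15 − 10 = 5 completes the 15 across.
B2 = 16 − 9 = 7 completes the 16 down.
C2 = 12 − 10 = 2 completes the 12 across.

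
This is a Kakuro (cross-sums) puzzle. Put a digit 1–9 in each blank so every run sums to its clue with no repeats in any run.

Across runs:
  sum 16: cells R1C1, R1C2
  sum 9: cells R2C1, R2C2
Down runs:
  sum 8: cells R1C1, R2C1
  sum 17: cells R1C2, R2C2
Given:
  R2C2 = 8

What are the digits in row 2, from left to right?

1 8

16 in 2 cells must be {7,9}; 17 in 2 cells must be {8,9}.
The 16 across and the 8 down share only 7, so R1C1 = 7.
R1C2 = 16 − 7 = 9 completes the 16 across.
R2C1 = 9 − 8 = 1 completes the 9 across.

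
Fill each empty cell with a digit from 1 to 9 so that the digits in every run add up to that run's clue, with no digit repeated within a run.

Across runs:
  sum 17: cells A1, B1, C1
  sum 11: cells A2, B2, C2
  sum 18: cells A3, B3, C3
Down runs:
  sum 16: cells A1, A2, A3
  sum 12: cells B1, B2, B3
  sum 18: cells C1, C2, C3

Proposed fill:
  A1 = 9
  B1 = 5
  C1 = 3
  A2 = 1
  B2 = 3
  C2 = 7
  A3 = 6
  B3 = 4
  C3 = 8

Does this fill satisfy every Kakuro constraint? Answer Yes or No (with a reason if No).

Across: 9+5+3=17; 1+3+7=11; 6+4+8=18. Down: 9+1+6=16; 5+3+4=12; 3+7+8=18. No digit repeats within any run.

Yes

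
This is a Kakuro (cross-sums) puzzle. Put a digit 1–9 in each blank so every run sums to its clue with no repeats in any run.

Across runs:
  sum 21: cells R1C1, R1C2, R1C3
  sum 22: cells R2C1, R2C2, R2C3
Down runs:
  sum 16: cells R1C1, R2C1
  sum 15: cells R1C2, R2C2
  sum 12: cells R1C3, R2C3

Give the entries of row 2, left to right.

9 6 7

16 in 2 cells must be {7,9}.
Nothing is forced directly, so branch on R1C1, whose candidates are 7 or 9. If R1C1 = 9: that forces R2C1 = 7, R2C3 = 9, after which R1C3 would have to be in {4,5,7,8} for the 21 across but in {3} for the 12 down — contradiction. So R1C1 = 7.
R2C1 = 16 − 7 = 9 completes the 16 down.
Nothing is forced directly, so branch on R2C3, whose candidates are 5 or 7 or 8. If R2C3 = 5: then R1C3 would have to be in {5,6,8,9} for the 21 across but in {7} for the 12 down — contradiction. If R2C3 = 8: then R1C3 would have to be in {5,6,8,9} for the 21 across but in {4} for the 12 down — contradiction. So R2C3 = 7.
R1C3 = 12 − 7 = 5 completes the 12 down.
R2C2 = 22 − 16 = 6 completes the 22 across.
R1C2 = 21 − 12 = 9 completes the 21 across.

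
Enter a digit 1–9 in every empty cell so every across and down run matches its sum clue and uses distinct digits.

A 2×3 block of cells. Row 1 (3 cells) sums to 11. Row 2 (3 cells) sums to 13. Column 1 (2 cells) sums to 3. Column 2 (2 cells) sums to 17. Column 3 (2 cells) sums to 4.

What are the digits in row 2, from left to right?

3 in 2 cells must be {1,2}; 17 in 2 cells must be {8,9}; 4 in 2 cells must be {1,3}.
The 11 across and the 17 down share only 8, so (1,2) = 8.
Given what's placed, (1,3) must be 1 to fit the 11 across and 4 down.
(2,2) = 17 − 8 = 9 completes the 17 down.
(2,3) = 4 − 1 = 3 completes the 4 down.
(1,1) = 11 − 9 = 2 completes the 11 across.
(2,1) = 13 − 12 = 1 completes the 13 across.

1, 9, 3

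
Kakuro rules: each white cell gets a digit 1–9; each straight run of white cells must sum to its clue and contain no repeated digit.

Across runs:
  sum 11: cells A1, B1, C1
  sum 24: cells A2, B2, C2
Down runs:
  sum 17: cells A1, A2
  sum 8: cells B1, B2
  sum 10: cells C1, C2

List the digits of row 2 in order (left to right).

24 in 3 cells must be {7,8,9}; 17 in 2 cells must be {8,9}.
The 11 across and the 17 down share only 8, so A1 = 8.
A2 = 17 − 8 = 9 completes the 17 down.
Given what's placed, B2 must be 7 to fit the 24 across and 8 down.
C2 = 24 − 16 = 8 completes the 24 across.
B1 = 8 − 7 = 1 completes the 8 down.
C1 = 11 − 9 = 2 completes the 11 across.

9, 7, 8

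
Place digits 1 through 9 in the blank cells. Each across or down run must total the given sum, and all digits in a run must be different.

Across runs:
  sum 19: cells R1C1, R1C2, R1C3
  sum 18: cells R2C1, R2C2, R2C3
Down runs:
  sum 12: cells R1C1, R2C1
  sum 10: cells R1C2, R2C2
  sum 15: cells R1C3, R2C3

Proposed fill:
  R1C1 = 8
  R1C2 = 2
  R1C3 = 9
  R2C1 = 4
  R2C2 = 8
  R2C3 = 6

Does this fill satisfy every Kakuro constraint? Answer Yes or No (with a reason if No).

Yes

Across: 8+2+9=19; 4+8+6=18. Down: 8+4=12; 2+8=10; 9+6=15. No digit repeats within any run.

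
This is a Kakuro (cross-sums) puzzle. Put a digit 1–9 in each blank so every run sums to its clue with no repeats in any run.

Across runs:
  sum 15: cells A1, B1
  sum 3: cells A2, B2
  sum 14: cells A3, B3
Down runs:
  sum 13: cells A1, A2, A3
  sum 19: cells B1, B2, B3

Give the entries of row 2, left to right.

1 2

3 in 2 cells must be {1,2}.
The 3 across and the 19 down share only 2, so B2 = 2.
A2 = 3 − 2 = 1 completes the 3 across.
Nothing is forced directly, so branch on B1, whose candidates are 8 or 9. If B1 = 9: then A1 would have to be in {6} for the 15 across but in {3,4,5,7,8,9} for the 13 down — contradiction. So B1 = 8.
A1 = 15 − 8 = 7 completes the 15 across.
A3 = 13 − 8 = 5 completes the 13 down.
B3 = 14 − 5 = 9 completes the 14 across.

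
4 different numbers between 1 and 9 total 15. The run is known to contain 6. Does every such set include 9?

No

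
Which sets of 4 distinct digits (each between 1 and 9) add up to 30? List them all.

{6,7,8,9}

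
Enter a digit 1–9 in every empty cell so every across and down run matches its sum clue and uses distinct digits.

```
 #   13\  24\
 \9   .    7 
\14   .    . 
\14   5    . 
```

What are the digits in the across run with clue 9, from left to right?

24 in 3 cells must be {7,8,9}.
R1C1 = 9 − 7 = 2 completes the 9 across.
R2C1 = 13 − 7 = 6 completes the 13 down.
R2C2 = 14 − 6 = 8 completes the 14 across.
R3C2 = 14 − 5 = 9 completes the 14 across.

2, 7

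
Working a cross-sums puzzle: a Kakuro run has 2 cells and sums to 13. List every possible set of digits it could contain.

2 distinct digits from 1–9 sum between 3 and 17.

{4,9}; {5,8}; {6,7}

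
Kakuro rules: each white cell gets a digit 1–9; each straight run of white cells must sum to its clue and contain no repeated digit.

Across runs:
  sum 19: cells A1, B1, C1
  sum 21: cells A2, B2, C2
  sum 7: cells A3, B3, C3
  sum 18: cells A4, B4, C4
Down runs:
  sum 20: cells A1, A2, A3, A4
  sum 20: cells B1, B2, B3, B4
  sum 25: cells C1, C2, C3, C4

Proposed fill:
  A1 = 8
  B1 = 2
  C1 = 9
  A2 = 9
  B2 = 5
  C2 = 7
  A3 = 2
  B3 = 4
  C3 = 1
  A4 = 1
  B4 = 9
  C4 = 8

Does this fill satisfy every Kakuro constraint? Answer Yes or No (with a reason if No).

Across: 8+2+9=19; 9+5+7=21; 2+4+1=7; 1+9+8=18. Down: 8+9+2+1=20; 2+5+4+9=20; 9+7+1+8=25. No digit repeats within any run.

Yes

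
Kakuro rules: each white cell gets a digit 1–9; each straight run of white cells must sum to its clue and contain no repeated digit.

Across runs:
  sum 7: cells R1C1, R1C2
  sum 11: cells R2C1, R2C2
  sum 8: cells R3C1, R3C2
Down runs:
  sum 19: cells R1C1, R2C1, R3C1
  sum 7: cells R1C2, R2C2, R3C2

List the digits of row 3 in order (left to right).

7 1

7 in 3 cells must be {1,2,4}.
Nothing is forced directly, so branch on R2C2, whose candidates are 2 or 4. If R2C2 = 4: that forces R2C1 = 7, R3C1 = 3, after which R3C2 would have to be in {5} for the 8 across but in {1,2} for the 7 down — contradiction. So R2C2 = 2.
R2C1 = 11 − 2 = 9 completes the 11 across.
Given what's placed, R3C2 must be 1 to fit the 8 across and 7 down.
R1C2 = 7 − 3 = 4 completes the 7 down.
R3C1 = 8 − 1 = 7 completes the 8 across.
R1C1 = 7 − 4 = 3 completes the 7 across.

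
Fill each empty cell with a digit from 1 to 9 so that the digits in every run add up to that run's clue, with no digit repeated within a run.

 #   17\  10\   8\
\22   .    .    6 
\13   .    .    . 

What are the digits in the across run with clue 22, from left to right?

17 in 2 cells must be {8,9}.
Given what's placed, R1C1 must be 9 to fit the 22 across and 17 down.
R1C2 = 22 − 15 = 7 completes the 22 across.
R2C1 = 17 − 9 = 8 completes the 17 down.
R2C2 = 10 − 7 = 3 completes the 10 down.
R2C3 = 13 − 11 = 2 completes the 13 across.

9, 7, 6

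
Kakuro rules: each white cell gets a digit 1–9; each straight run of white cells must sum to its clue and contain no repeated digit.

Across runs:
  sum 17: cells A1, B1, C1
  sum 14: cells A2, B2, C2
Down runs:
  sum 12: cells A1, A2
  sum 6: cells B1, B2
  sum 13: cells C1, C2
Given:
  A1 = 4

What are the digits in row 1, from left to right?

4 5 8

B1 = 5: the only remaining digit allowed by both the 17 across and the 6 down.
C1 = 17 − 9 = 8 completes the 17 across.
A2 = 12 − 4 = 8 completes the 12 down.
B2 = 6 − 5 = 1 completes the 6 down.
C2 = 14 − 9 = 5 completes the 14 across.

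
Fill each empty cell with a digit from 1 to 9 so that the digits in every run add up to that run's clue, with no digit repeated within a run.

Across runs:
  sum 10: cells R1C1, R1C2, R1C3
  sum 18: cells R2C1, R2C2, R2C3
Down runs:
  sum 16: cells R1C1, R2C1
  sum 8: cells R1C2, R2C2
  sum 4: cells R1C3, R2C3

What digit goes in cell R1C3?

1

16 in 2 cells must be {7,9}; 4 in 2 cells must be {1,3}.
The 10 across and the 16 down share only 7, so R1C1 = 7.
Given what's placed, R1C3 must be 1 to fit the 10 across and 4 down.
R2C1 = 16 − 7 = 9 completes the 16 down.
R2C3 = 4 − 1 = 3 completes the 4 down.
R1C2 = 10 − 8 = 2 completes the 10 across.
R2C2 = 18 − 12 = 6 completes the 18 across.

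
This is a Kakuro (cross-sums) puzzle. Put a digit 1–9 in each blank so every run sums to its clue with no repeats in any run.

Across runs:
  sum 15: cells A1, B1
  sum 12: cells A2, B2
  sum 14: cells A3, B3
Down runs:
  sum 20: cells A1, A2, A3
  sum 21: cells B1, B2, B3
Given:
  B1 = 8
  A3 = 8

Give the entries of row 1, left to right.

7 8

A1 = 15 − 8 = 7 completes the 15 across.
A2 = 20 − 15 = 5 completes the 20 down.
B2 = 12 − 5 = 7 completes the 12 across.
B3 = 14 − 8 = 6 completes the 14 across.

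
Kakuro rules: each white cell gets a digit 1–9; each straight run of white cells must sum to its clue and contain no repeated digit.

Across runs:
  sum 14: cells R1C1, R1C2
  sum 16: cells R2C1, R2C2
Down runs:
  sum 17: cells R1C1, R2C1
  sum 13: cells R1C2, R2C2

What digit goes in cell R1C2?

6

16 in 2 cells must be {7,9}; 17 in 2 cells must be {8,9}.
The 16 across and the 17 down share only 9, so R2C1 = 9.
R2C2 = 16 − 9 = 7 completes the 16 across.
R1C1 = 17 − 9 = 8 completes the 17 down.
R1C2 = 14 − 8 = 6 completes the 14 across.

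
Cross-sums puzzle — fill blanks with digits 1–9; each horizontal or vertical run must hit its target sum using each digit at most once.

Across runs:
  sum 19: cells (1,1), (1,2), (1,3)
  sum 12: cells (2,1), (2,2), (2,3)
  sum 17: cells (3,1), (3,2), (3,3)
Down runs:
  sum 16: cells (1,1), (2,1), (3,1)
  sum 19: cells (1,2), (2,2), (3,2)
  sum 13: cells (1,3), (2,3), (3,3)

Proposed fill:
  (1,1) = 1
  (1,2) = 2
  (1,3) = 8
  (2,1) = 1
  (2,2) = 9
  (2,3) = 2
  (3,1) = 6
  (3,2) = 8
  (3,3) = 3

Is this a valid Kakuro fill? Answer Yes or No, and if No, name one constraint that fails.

No — the down run (1,1)–(3,1) sums to 8, not 16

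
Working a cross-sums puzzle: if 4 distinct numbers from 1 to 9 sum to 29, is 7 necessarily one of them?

The only way to make 29 from 4 distinct digits is {5,7,8,9}, which contains 7.

Yes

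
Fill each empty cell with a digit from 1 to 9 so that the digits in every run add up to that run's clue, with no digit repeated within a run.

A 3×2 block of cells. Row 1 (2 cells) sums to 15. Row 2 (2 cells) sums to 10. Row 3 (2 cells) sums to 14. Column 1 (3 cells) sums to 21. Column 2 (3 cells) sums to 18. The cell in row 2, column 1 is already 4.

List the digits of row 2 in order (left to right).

4 6

(2,2) = 10 − 4 = 6 completes the 10 across.
Nothing is forced directly, so branch on (1,1), whose candidates are 8 or 9. If (1,1) = 9: then (1,2) would have to be in {6} for the 15 across but in {3,4,5,7,8,9} for the 18 down — contradiction. So (1,1) = 8.
(1,2) = 15 − 8 = 7 completes the 15 across.
(3,1) = 21 − 12 = 9 completes the 21 down.
(3,2) = 14 − 9 = 5 completes the 14 across.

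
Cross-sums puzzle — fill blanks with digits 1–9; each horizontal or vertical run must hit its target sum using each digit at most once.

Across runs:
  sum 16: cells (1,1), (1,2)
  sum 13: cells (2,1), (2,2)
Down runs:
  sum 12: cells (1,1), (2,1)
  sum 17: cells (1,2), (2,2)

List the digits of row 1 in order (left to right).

7 9

16 in 2 cells must be {7,9}; 17 in 2 cells must be {8,9}.
The 16 across and the 17 down share only 9, so (1,2) = 9.
(2,2) = 17 − 9 = 8 completes the 17 down.
(1,1) = 16 − 9 = 7 completes the 16 across.
(2,1) = 13 − 8 = 5 completes the 13 across.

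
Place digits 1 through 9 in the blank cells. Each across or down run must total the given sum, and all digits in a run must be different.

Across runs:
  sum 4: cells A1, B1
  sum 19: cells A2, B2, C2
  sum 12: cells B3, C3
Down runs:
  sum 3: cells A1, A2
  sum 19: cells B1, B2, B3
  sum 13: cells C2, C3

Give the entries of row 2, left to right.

2 9 8

4 in 2 cells must be {1,3}; 3 in 2 cells must be {1,2}.
The 4 across and the 3 down share only 1, so A1 = 1.
B1 = 4 − 1 = 3 completes the 4 across.
A2 = 3 − 1 = 2 completes the 3 down.
B2 = 9: the only remaining digit allowed by both the 19 across and the 19 down.
C2 = 19 − 11 = 8 completes the 19 across.
B3 = 19 − 12 = 7 completes the 19 down.
C3 = 12 − 7 = 5 completes the 12 across.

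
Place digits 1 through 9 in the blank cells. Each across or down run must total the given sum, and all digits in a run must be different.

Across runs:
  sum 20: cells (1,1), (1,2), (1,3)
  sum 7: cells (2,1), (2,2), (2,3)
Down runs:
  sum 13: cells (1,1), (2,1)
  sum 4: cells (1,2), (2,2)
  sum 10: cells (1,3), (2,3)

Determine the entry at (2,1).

4

7 in 3 cells must be {1,2,4}; 4 in 2 cells must be {1,3}.
The 20 across and the 4 down share only 3, so (1,2) = 3.
The 7 across and the 13 down share only 4, so (2,1) = 4.
(2,2) = 4 − 3 = 1 completes the 4 down.
(2,3) = 7 − 5 = 2 completes the 7 across.
(1,1) = 13 − 4 = 9 completes the 13 down.
(1,3) = 20 − 12 = 8 completes the 20 across.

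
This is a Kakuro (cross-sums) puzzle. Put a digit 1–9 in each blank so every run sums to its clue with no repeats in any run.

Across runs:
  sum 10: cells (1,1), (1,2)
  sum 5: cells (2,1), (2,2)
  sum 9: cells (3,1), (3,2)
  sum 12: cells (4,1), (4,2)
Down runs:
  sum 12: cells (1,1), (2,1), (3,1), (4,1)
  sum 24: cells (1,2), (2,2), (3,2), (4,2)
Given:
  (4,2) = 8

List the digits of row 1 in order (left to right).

(4,1) = 12 − 8 = 4 completes the 12 across.
No cell is forced outright now. (1,1) can only be 1 or 2 (the digits allowed by both its 10 across and its 12 down). If (1,1) = 2: then (1,2) would have to be in {8} for the 10 across but in {1,2,3,4,5,6,7,9} for the 24 down — contradiction. So (1,1) = 1.
(1,2) = 10 − 1 = 9 completes the 10 across.
Given what's placed, (2,1) must be 2 to fit the 5 across and 12 down.
(2,2) = 5 − 2 = 3 completes the 5 across.
(3,1) = 12 − 7 = 5 completes the 12 down.
(3,2) = 9 − 5 = 4 completes the 9 across.

1, 9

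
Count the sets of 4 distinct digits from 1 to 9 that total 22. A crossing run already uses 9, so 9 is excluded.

5

4 distinct digits from 1–9 sum between 10 and 30.
Dropping sets that contain 9.
Enumerating: {1,6,7,8}, {2,5,7,8}, {3,4,7,8}, {3,5,6,8}, {4,5,6,7}.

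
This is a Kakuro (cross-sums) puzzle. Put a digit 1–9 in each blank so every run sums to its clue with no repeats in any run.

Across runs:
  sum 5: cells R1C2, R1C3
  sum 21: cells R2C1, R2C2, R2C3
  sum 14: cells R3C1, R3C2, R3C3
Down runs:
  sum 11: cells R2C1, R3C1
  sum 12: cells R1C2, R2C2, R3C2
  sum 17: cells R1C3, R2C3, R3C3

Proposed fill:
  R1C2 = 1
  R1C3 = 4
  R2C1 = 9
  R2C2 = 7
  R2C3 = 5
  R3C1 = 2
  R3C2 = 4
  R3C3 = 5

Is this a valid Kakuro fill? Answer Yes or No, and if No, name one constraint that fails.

No — the across run R3C1–R3C3 sums to 11, not 14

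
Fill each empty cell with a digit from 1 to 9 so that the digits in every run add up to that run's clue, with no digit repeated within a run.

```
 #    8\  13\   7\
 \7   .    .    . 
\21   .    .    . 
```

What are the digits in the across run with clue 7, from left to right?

7 in 3 cells must be {1,2,4}.
The 7 across and the 13 down share only 4, so R1C2 = 4.
R2C2 = 13 − 4 = 9 completes the 13 down.
Nothing is forced directly, so branch on R2C1, whose candidates are 5 or 7. If R2C1 = 5: then R1C1 would have to be in {1,2} for the 7 across but in {3} for the 8 down — contradiction. So R2C1 = 7.
R1C1 = 8 − 7 = 1 completes the 8 down.
R1C3 = 7 − 5 = 2 completes the 7 across.
R2C3 = 21 − 16 = 5 completes the 21 across.

1, 4, 2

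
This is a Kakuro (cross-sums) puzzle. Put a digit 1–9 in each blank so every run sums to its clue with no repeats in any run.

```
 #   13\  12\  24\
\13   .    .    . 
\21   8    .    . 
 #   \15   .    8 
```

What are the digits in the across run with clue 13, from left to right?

5 1 7

24 in 3 cells must be {7,8,9}.
R1C1 = 13 − 8 = 5 completes the 13 down.
Given what's placed, R1C3 must be 7 to fit the 13 across and 24 down.
R2C3 = 24 − 15 = 9 completes the 24 down.
R3C2 = 15 − 8 = 7 completes the 15 across.
R1C2 = 13 − 12 = 1 completes the 13 across.
R2C2 = 21 − 17 = 4 completes the 21 across.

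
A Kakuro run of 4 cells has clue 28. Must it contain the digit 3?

No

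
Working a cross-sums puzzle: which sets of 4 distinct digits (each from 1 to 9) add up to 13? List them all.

{1,2,3,7}; {1,2,4,6}; {1,3,4,5}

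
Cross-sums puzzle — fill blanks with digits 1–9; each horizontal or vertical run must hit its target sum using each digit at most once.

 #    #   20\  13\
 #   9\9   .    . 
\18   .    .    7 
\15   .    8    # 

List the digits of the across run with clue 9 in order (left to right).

R1C3 = 13 − 7 = 6 completes the 13 down.
R3C1 = 15 − 8 = 7 completes the 15 across.
R1C2 = 9 − 6 = 3 completes the 9 across.
R2C1 = 9 − 7 = 2 completes the 9 down.
R2C2 = 18 − 9 = 9 completes the 18 across.

3 6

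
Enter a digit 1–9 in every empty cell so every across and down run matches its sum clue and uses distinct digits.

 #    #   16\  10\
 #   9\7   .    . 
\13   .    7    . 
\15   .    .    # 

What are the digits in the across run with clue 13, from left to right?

2 7 4

Nothing is forced directly, so branch on R3C2, whose candidates are 6 or 8. If R3C2 = 6: that forces R1C2 = 3, R1C3 = 4, after which R2C3 would have to be in {1,2,4,5} for the 13 across but in {6} for the 10 down — contradiction. So R3C2 = 8.
R1C2 = 16 − 15 = 1 completes the 16 down.
R1C3 = 7 − 1 = 6 completes the 7 across.
R2C3 = 10 − 6 = 4 completes the 10 down.
R3C1 = 15 − 8 = 7 completes the 15 across.
R2C1 = 13 − 11 = 2 completes the 13 across.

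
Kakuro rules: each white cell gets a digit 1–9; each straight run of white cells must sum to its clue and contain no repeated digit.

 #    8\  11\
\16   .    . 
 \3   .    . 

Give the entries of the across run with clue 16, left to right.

7 9

16 in 2 cells must be {7,9}; 3 in 2 cells must be {1,2}.
The 16 across and the 8 down share only 7, so R1C1 = 7.
R1C2 = 16 − 7 = 9 completes the 16 across.
R2C1 = 8 − 7 = 1 completes the 8 down.
R2C2 = 3 − 1 = 2 completes the 3 across.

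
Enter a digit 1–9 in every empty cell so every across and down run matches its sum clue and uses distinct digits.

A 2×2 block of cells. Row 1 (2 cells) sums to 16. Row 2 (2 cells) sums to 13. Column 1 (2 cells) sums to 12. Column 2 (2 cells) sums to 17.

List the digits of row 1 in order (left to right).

16 in 2 cells must be {7,9}; 17 in 2 cells must be {8,9}.
The 16 across and the 17 down share only 9, so (1,2) = 9.
(2,2) = 17 − 9 = 8 completes the 17 down.
(1,1) = 16 − 9 = 7 completes the 16 across.
(2,1) = 13 − 8 = 5 completes the 13 across.

7 9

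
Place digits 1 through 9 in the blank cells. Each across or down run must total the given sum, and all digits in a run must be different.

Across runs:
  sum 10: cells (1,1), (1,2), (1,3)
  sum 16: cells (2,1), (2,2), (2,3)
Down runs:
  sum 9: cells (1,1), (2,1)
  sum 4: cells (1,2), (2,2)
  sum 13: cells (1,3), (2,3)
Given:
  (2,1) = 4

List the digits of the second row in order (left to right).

4 3 9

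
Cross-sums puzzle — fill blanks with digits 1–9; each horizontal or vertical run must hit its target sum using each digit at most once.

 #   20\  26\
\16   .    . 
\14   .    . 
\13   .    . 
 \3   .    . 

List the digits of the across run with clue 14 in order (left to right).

16 in 2 cells must be {7,9}; 3 in 2 cells must be {1,2}.
Only 2 fits R4C2 under both its across sum 3 and down sum 26.
R4C1 = 3 − 2 = 1 completes the 3 across.
Nothing is forced directly, so branch on R1C1, whose candidates are 7 or 9. If R1C1 = 7: that forces R1C2 = 9, R2C2 = 8, R3C2 = 7, after which R2C1 would have to be in {6} for the 14 across but in {3,4,8,9} for the 20 down — contradiction. So R1C1 = 9.
R1C2 = 16 − 9 = 7 completes the 16 across.
No cell is forced outright now. R2C1 can only be 6 or 8 (the digits allowed by both its 14 across and its 20 down). If R2C1 = 8: then R2C2 would have to be in {6} for the 14 across but in {8,9} for the 26 down — contradiction. So R2C1 = 6.
R2C2 = 14 − 6 = 8 completes the 14 across.

6, 8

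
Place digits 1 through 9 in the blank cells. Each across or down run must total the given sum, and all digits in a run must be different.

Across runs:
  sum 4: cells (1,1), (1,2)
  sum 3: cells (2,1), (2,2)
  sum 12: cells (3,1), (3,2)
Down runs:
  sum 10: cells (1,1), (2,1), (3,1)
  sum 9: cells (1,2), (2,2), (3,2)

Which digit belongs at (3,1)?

4 in 2 cells must be {1,3}; 3 in 2 cells must be {1,2}.
Nothing is forced directly, so branch on (1,1), whose candidates are 1 or 3. If (1,1) = 3: that forces (1,2) = 1, (2,2) = 2, (3,1) = 5, after which (3,2) would have to be in {7} for the 12 across but in {6} for the 9 down — contradiction. So (1,1) = 1.
(1,2) = 4 − 1 = 3 completes the 4 across.
Given what's placed, (2,1) must be 2 to fit the 3 across and 10 down.
(2,2) = 3 − 2 = 1 completes the 3 across.
(3,1) = 10 − 3 = 7 completes the 10 down.
(3,2) = 12 − 7 = 5 completes the 12 across.

7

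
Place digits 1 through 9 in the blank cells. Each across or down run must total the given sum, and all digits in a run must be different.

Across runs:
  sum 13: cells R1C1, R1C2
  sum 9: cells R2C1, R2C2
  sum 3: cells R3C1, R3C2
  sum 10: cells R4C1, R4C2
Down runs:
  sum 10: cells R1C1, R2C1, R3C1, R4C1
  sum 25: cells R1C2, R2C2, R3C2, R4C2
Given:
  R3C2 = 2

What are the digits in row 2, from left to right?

3 in 2 cells must be {1,2}; 10 in 4 cells must be {1,2,3,4}.
Only 4 fits R1C1 under both its across sum 13 and down sum 10.
R1C2 = 13 − 4 = 9 completes the 13 across.
R3C1 = 3 − 2 = 1 completes the 3 across.
Nothing is forced directly, so branch on R2C1, whose candidates are 2 or 3. If R2C1 = 2: then R2C2 would have to be in {7} for the 9 across but in {6,8} for the 25 down — contradiction. So R2C1 = 3.
R2C2 = 9 − 3 = 6 completes the 9 across.
R4C1 = 10 − 8 = 2 completes the 10 down.
R4C2 = 10 − 2 = 8 completes the 10 across.

3, 6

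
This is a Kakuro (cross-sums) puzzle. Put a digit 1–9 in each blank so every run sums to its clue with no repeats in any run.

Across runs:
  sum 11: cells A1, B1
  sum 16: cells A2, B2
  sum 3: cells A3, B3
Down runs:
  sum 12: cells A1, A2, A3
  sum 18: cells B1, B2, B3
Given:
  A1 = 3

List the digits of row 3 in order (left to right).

2 1

16 in 2 cells must be {7,9}; 3 in 2 cells must be {1,2}.
B1 = 11 − 3 = 8 completes the 11 across.
A2 = 7: the only remaining digit allowed by both the 16 across and the 12 down.
B2 = 16 − 7 = 9 completes the 16 across.
A3 = 12 − 10 = 2 completes the 12 down.
B3 = 3 − 2 = 1 completes the 3 across.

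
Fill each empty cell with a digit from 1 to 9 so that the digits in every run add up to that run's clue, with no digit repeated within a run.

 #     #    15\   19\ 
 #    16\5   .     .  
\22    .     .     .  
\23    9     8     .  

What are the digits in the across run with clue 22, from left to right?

7 6 9

23 in 3 cells must be {6,8,9}; 16 in 2 cells must be {7,9}.
R2C1 = 16 − 9 = 7 completes the 16 down.
R2C2 = 6: the only remaining digit allowed by both the 22 across and the 15 down.
R2C3 = 22 − 13 = 9 completes the 22 across.
R3C3 = 23 − 17 = 6 completes the 23 across.
R1C2 = 15 − 14 = 1 completes the 15 down.
R1C3 = 5 − 1 = 4 completes the 5 across.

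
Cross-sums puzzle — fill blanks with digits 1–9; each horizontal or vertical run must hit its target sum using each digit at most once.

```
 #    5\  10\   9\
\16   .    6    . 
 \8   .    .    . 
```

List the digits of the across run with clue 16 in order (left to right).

2 6 8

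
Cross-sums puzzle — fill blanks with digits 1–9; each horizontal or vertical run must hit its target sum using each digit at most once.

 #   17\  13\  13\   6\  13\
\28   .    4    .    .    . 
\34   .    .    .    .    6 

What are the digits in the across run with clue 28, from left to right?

34 in 5 cells must be {4,6,7,8,9}; 17 in 2 cells must be {8,9}.
R1C5 = 13 − 6 = 7 completes the 13 down.
R2C2 = 13 − 4 = 9 completes the 13 down.
R2C4 = 4: the only remaining digit allowed by both the 34 across and the 6 down.
R1C4 = 6 − 4 = 2 completes the 6 down.
Given what's placed, R2C1 must be 8 to fit the 34 across and 17 down.
R2C3 = 34 − 27 = 7 completes the 34 across.
R1C1 = 17 − 8 = 9 completes the 17 down.
R1C3 = 28 − 22 = 6 completes the 28 across.

9 4 6 2 7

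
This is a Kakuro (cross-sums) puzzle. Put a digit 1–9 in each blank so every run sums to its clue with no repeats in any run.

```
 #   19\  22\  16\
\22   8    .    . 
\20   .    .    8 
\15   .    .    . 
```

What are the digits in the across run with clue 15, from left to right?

4 8 3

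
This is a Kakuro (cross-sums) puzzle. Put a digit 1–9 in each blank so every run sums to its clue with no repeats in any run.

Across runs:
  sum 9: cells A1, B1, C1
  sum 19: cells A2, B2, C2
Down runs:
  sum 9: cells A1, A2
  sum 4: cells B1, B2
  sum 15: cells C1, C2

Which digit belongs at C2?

9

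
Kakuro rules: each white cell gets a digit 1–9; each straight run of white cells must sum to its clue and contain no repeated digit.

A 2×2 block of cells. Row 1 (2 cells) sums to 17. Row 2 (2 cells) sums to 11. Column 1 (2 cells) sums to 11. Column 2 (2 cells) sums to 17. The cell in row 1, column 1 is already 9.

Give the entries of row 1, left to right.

17 in 2 cells must be {8,9}.
(1,2) = 17 − 9 = 8 completes the 17 across.
(2,1) = 11 − 9 = 2 completes the 11 down.
(2,2) = 11 − 2 = 9 completes the 11 across.

9 8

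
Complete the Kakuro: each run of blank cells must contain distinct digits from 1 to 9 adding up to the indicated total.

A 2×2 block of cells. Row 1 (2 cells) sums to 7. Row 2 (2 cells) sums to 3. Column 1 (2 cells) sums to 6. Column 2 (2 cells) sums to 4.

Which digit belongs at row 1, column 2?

3 in 2 cells must be {1,2}; 4 in 2 cells must be {1,3}.
The 3 across and the 4 down share only 1, so (2,2) = 1.
(1,2) = 4 − 1 = 3 completes the 4 down.
(2,1) = 3 − 1 = 2 completes the 3 across.
(1,1) = 7 − 3 = 4 completes the 7 across.

3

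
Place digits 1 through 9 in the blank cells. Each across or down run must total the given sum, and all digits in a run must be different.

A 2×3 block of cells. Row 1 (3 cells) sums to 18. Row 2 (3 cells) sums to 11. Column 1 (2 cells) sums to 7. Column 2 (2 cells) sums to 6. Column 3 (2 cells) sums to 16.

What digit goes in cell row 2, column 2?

16 in 2 cells must be {7,9}.
The 11 across and the 16 down share only 7, so (2,3) = 7.
(1,3) = 16 − 7 = 9 completes the 16 down.
Given what's placed, (2,2) must be 1 to fit the 11 across and 6 down.
(1,2) = 6 − 1 = 5 completes the 6 down.
(2,1) = 11 − 8 = 3 completes the 11 across.
(1,1) = 18 − 14 = 4 completes the 18 across.

1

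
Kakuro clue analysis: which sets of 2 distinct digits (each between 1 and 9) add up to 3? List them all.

{1,2}

2 distinct digits from 1–9 sum between 3 and 17.
Only one set works: {1,2}.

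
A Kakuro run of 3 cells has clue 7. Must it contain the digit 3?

The only way to make 7 from 3 distinct digits is {1,2,4}, which does not contain 3.

No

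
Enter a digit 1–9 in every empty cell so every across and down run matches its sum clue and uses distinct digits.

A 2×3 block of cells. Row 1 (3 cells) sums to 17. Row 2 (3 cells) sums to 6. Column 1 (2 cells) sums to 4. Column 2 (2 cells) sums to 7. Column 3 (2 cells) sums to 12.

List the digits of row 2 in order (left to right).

1, 2, 3

6 in 3 cells must be {1,2,3}; 4 in 2 cells must be {1,3}.
The 6 across and the 12 down share only 3, so (2,3) = 3.
(1,3) = 12 − 3 = 9 completes the 12 down.
Given what's placed, (2,1) must be 1 to fit the 6 across and 4 down.
(2,2) = 6 − 4 = 2 completes the 6 across.
(1,1) = 4 − 1 = 3 completes the 4 down.
(1,2) = 17 − 12 = 5 completes the 17 across.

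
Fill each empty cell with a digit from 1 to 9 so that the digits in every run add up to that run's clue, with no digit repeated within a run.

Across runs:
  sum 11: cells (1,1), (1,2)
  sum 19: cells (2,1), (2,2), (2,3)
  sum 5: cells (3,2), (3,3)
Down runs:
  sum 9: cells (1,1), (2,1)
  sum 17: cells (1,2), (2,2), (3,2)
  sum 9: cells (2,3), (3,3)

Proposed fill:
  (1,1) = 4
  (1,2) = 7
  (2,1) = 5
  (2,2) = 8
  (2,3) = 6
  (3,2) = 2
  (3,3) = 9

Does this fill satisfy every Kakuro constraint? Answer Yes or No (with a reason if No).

No — the down run (2,3)–(3,3) sums to 15, not 9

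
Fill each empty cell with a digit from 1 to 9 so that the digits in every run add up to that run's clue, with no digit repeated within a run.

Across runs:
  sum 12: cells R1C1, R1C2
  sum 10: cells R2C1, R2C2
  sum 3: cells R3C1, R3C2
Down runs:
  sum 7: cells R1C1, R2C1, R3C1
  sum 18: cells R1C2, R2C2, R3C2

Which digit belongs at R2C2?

9

3 in 2 cells must be {1,2}; 7 in 3 cells must be {1,2,4}.
The 12 across and the 7 down share only 4, so R1C1 = 4.
R1C2 = 12 − 4 = 8 completes the 12 across.
Given what's placed, R3C2 must be 1 to fit the 3 across and 18 down.
R2C2 = 18 − 9 = 9 completes the 18 down.
R3C1 = 3 − 1 = 2 completes the 3 across.
R2C1 = 10 − 9 = 1 completes the 10 across.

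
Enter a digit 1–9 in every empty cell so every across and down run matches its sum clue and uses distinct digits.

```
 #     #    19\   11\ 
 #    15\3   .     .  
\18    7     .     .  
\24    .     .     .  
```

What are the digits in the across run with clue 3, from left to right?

2, 1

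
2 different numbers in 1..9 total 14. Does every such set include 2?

No

Counterexample: {5,9} sums to 14 without using 2.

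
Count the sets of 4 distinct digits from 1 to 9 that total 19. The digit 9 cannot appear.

7

4 distinct digits from 1–9 sum between 10 and 30.
Dropping sets that contain 9.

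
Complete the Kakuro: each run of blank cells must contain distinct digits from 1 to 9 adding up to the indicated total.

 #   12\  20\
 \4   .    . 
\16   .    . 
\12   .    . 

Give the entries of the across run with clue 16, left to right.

4 in 2 cells must be {1,3}; 16 in 2 cells must be {7,9}.
The 4 across and the 20 down share only 3, so R1C2 = 3.
Given what's placed, R2C2 must be 9 to fit the 16 across and 20 down.
R3C2 = 20 − 12 = 8 completes the 20 down.
R1C1 = 4 − 3 = 1 completes the 4 across.
R2C1 = 16 − 9 = 7 completes the 16 across.
R3C1 = 12 − 8 = 4 completes the 12 across.

7, 9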